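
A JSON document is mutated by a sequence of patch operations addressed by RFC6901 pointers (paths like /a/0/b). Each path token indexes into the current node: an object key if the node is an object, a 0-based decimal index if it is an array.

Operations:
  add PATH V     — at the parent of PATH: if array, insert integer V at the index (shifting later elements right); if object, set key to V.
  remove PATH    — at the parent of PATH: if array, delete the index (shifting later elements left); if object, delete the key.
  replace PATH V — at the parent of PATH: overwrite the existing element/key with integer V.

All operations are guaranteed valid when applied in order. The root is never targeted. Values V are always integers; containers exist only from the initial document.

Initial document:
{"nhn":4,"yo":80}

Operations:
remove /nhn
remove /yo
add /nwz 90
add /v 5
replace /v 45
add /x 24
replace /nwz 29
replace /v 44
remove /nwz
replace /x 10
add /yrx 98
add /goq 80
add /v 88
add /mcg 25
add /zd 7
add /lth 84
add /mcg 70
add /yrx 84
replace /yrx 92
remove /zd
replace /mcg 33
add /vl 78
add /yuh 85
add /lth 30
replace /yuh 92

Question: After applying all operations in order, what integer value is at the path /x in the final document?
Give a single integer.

Answer: 10

Derivation:
After op 1 (remove /nhn): {"yo":80}
After op 2 (remove /yo): {}
After op 3 (add /nwz 90): {"nwz":90}
After op 4 (add /v 5): {"nwz":90,"v":5}
After op 5 (replace /v 45): {"nwz":90,"v":45}
After op 6 (add /x 24): {"nwz":90,"v":45,"x":24}
After op 7 (replace /nwz 29): {"nwz":29,"v":45,"x":24}
After op 8 (replace /v 44): {"nwz":29,"v":44,"x":24}
After op 9 (remove /nwz): {"v":44,"x":24}
After op 10 (replace /x 10): {"v":44,"x":10}
After op 11 (add /yrx 98): {"v":44,"x":10,"yrx":98}
After op 12 (add /goq 80): {"goq":80,"v":44,"x":10,"yrx":98}
After op 13 (add /v 88): {"goq":80,"v":88,"x":10,"yrx":98}
After op 14 (add /mcg 25): {"goq":80,"mcg":25,"v":88,"x":10,"yrx":98}
After op 15 (add /zd 7): {"goq":80,"mcg":25,"v":88,"x":10,"yrx":98,"zd":7}
After op 16 (add /lth 84): {"goq":80,"lth":84,"mcg":25,"v":88,"x":10,"yrx":98,"zd":7}
After op 17 (add /mcg 70): {"goq":80,"lth":84,"mcg":70,"v":88,"x":10,"yrx":98,"zd":7}
After op 18 (add /yrx 84): {"goq":80,"lth":84,"mcg":70,"v":88,"x":10,"yrx":84,"zd":7}
After op 19 (replace /yrx 92): {"goq":80,"lth":84,"mcg":70,"v":88,"x":10,"yrx":92,"zd":7}
After op 20 (remove /zd): {"goq":80,"lth":84,"mcg":70,"v":88,"x":10,"yrx":92}
After op 21 (replace /mcg 33): {"goq":80,"lth":84,"mcg":33,"v":88,"x":10,"yrx":92}
After op 22 (add /vl 78): {"goq":80,"lth":84,"mcg":33,"v":88,"vl":78,"x":10,"yrx":92}
After op 23 (add /yuh 85): {"goq":80,"lth":84,"mcg":33,"v":88,"vl":78,"x":10,"yrx":92,"yuh":85}
After op 24 (add /lth 30): {"goq":80,"lth":30,"mcg":33,"v":88,"vl":78,"x":10,"yrx":92,"yuh":85}
After op 25 (replace /yuh 92): {"goq":80,"lth":30,"mcg":33,"v":88,"vl":78,"x":10,"yrx":92,"yuh":92}
Value at /x: 10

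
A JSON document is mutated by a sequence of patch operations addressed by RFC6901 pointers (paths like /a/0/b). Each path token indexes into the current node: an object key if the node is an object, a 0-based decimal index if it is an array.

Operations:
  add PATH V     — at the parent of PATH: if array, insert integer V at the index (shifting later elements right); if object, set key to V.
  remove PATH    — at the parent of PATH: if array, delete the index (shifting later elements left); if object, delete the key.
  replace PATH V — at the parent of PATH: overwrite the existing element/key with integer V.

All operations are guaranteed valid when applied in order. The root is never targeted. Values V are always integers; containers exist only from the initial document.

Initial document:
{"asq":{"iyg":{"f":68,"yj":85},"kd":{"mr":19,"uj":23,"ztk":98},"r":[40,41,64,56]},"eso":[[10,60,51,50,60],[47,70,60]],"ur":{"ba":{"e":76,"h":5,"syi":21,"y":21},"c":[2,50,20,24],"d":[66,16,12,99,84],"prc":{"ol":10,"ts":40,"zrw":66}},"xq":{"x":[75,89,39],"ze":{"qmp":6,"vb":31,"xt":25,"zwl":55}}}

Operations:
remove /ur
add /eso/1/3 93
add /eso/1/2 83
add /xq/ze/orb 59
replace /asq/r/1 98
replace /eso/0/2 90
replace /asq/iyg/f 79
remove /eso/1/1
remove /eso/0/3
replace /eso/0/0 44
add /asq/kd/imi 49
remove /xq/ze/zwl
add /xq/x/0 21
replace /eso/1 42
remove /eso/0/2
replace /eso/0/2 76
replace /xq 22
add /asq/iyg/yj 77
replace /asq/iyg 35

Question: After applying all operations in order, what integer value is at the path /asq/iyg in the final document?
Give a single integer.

Answer: 35

Derivation:
After op 1 (remove /ur): {"asq":{"iyg":{"f":68,"yj":85},"kd":{"mr":19,"uj":23,"ztk":98},"r":[40,41,64,56]},"eso":[[10,60,51,50,60],[47,70,60]],"xq":{"x":[75,89,39],"ze":{"qmp":6,"vb":31,"xt":25,"zwl":55}}}
After op 2 (add /eso/1/3 93): {"asq":{"iyg":{"f":68,"yj":85},"kd":{"mr":19,"uj":23,"ztk":98},"r":[40,41,64,56]},"eso":[[10,60,51,50,60],[47,70,60,93]],"xq":{"x":[75,89,39],"ze":{"qmp":6,"vb":31,"xt":25,"zwl":55}}}
After op 3 (add /eso/1/2 83): {"asq":{"iyg":{"f":68,"yj":85},"kd":{"mr":19,"uj":23,"ztk":98},"r":[40,41,64,56]},"eso":[[10,60,51,50,60],[47,70,83,60,93]],"xq":{"x":[75,89,39],"ze":{"qmp":6,"vb":31,"xt":25,"zwl":55}}}
After op 4 (add /xq/ze/orb 59): {"asq":{"iyg":{"f":68,"yj":85},"kd":{"mr":19,"uj":23,"ztk":98},"r":[40,41,64,56]},"eso":[[10,60,51,50,60],[47,70,83,60,93]],"xq":{"x":[75,89,39],"ze":{"orb":59,"qmp":6,"vb":31,"xt":25,"zwl":55}}}
After op 5 (replace /asq/r/1 98): {"asq":{"iyg":{"f":68,"yj":85},"kd":{"mr":19,"uj":23,"ztk":98},"r":[40,98,64,56]},"eso":[[10,60,51,50,60],[47,70,83,60,93]],"xq":{"x":[75,89,39],"ze":{"orb":59,"qmp":6,"vb":31,"xt":25,"zwl":55}}}
After op 6 (replace /eso/0/2 90): {"asq":{"iyg":{"f":68,"yj":85},"kd":{"mr":19,"uj":23,"ztk":98},"r":[40,98,64,56]},"eso":[[10,60,90,50,60],[47,70,83,60,93]],"xq":{"x":[75,89,39],"ze":{"orb":59,"qmp":6,"vb":31,"xt":25,"zwl":55}}}
After op 7 (replace /asq/iyg/f 79): {"asq":{"iyg":{"f":79,"yj":85},"kd":{"mr":19,"uj":23,"ztk":98},"r":[40,98,64,56]},"eso":[[10,60,90,50,60],[47,70,83,60,93]],"xq":{"x":[75,89,39],"ze":{"orb":59,"qmp":6,"vb":31,"xt":25,"zwl":55}}}
After op 8 (remove /eso/1/1): {"asq":{"iyg":{"f":79,"yj":85},"kd":{"mr":19,"uj":23,"ztk":98},"r":[40,98,64,56]},"eso":[[10,60,90,50,60],[47,83,60,93]],"xq":{"x":[75,89,39],"ze":{"orb":59,"qmp":6,"vb":31,"xt":25,"zwl":55}}}
After op 9 (remove /eso/0/3): {"asq":{"iyg":{"f":79,"yj":85},"kd":{"mr":19,"uj":23,"ztk":98},"r":[40,98,64,56]},"eso":[[10,60,90,60],[47,83,60,93]],"xq":{"x":[75,89,39],"ze":{"orb":59,"qmp":6,"vb":31,"xt":25,"zwl":55}}}
After op 10 (replace /eso/0/0 44): {"asq":{"iyg":{"f":79,"yj":85},"kd":{"mr":19,"uj":23,"ztk":98},"r":[40,98,64,56]},"eso":[[44,60,90,60],[47,83,60,93]],"xq":{"x":[75,89,39],"ze":{"orb":59,"qmp":6,"vb":31,"xt":25,"zwl":55}}}
After op 11 (add /asq/kd/imi 49): {"asq":{"iyg":{"f":79,"yj":85},"kd":{"imi":49,"mr":19,"uj":23,"ztk":98},"r":[40,98,64,56]},"eso":[[44,60,90,60],[47,83,60,93]],"xq":{"x":[75,89,39],"ze":{"orb":59,"qmp":6,"vb":31,"xt":25,"zwl":55}}}
After op 12 (remove /xq/ze/zwl): {"asq":{"iyg":{"f":79,"yj":85},"kd":{"imi":49,"mr":19,"uj":23,"ztk":98},"r":[40,98,64,56]},"eso":[[44,60,90,60],[47,83,60,93]],"xq":{"x":[75,89,39],"ze":{"orb":59,"qmp":6,"vb":31,"xt":25}}}
After op 13 (add /xq/x/0 21): {"asq":{"iyg":{"f":79,"yj":85},"kd":{"imi":49,"mr":19,"uj":23,"ztk":98},"r":[40,98,64,56]},"eso":[[44,60,90,60],[47,83,60,93]],"xq":{"x":[21,75,89,39],"ze":{"orb":59,"qmp":6,"vb":31,"xt":25}}}
After op 14 (replace /eso/1 42): {"asq":{"iyg":{"f":79,"yj":85},"kd":{"imi":49,"mr":19,"uj":23,"ztk":98},"r":[40,98,64,56]},"eso":[[44,60,90,60],42],"xq":{"x":[21,75,89,39],"ze":{"orb":59,"qmp":6,"vb":31,"xt":25}}}
After op 15 (remove /eso/0/2): {"asq":{"iyg":{"f":79,"yj":85},"kd":{"imi":49,"mr":19,"uj":23,"ztk":98},"r":[40,98,64,56]},"eso":[[44,60,60],42],"xq":{"x":[21,75,89,39],"ze":{"orb":59,"qmp":6,"vb":31,"xt":25}}}
After op 16 (replace /eso/0/2 76): {"asq":{"iyg":{"f":79,"yj":85},"kd":{"imi":49,"mr":19,"uj":23,"ztk":98},"r":[40,98,64,56]},"eso":[[44,60,76],42],"xq":{"x":[21,75,89,39],"ze":{"orb":59,"qmp":6,"vb":31,"xt":25}}}
After op 17 (replace /xq 22): {"asq":{"iyg":{"f":79,"yj":85},"kd":{"imi":49,"mr":19,"uj":23,"ztk":98},"r":[40,98,64,56]},"eso":[[44,60,76],42],"xq":22}
After op 18 (add /asq/iyg/yj 77): {"asq":{"iyg":{"f":79,"yj":77},"kd":{"imi":49,"mr":19,"uj":23,"ztk":98},"r":[40,98,64,56]},"eso":[[44,60,76],42],"xq":22}
After op 19 (replace /asq/iyg 35): {"asq":{"iyg":35,"kd":{"imi":49,"mr":19,"uj":23,"ztk":98},"r":[40,98,64,56]},"eso":[[44,60,76],42],"xq":22}
Value at /asq/iyg: 35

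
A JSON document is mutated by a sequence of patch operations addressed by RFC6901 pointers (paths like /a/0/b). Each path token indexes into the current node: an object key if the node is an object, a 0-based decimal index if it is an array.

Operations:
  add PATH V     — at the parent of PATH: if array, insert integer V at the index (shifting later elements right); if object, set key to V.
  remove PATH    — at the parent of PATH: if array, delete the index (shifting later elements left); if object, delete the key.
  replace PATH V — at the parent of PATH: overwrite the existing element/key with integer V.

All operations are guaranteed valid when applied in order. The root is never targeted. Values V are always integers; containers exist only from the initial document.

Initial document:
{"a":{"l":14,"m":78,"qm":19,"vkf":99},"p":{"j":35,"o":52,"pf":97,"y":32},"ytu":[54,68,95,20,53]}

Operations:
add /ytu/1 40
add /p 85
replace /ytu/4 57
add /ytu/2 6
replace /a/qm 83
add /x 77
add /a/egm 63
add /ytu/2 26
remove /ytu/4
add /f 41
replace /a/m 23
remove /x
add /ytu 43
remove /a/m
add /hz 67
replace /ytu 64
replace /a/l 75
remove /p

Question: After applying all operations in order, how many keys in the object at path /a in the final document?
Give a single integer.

After op 1 (add /ytu/1 40): {"a":{"l":14,"m":78,"qm":19,"vkf":99},"p":{"j":35,"o":52,"pf":97,"y":32},"ytu":[54,40,68,95,20,53]}
After op 2 (add /p 85): {"a":{"l":14,"m":78,"qm":19,"vkf":99},"p":85,"ytu":[54,40,68,95,20,53]}
After op 3 (replace /ytu/4 57): {"a":{"l":14,"m":78,"qm":19,"vkf":99},"p":85,"ytu":[54,40,68,95,57,53]}
After op 4 (add /ytu/2 6): {"a":{"l":14,"m":78,"qm":19,"vkf":99},"p":85,"ytu":[54,40,6,68,95,57,53]}
After op 5 (replace /a/qm 83): {"a":{"l":14,"m":78,"qm":83,"vkf":99},"p":85,"ytu":[54,40,6,68,95,57,53]}
After op 6 (add /x 77): {"a":{"l":14,"m":78,"qm":83,"vkf":99},"p":85,"x":77,"ytu":[54,40,6,68,95,57,53]}
After op 7 (add /a/egm 63): {"a":{"egm":63,"l":14,"m":78,"qm":83,"vkf":99},"p":85,"x":77,"ytu":[54,40,6,68,95,57,53]}
After op 8 (add /ytu/2 26): {"a":{"egm":63,"l":14,"m":78,"qm":83,"vkf":99},"p":85,"x":77,"ytu":[54,40,26,6,68,95,57,53]}
After op 9 (remove /ytu/4): {"a":{"egm":63,"l":14,"m":78,"qm":83,"vkf":99},"p":85,"x":77,"ytu":[54,40,26,6,95,57,53]}
After op 10 (add /f 41): {"a":{"egm":63,"l":14,"m":78,"qm":83,"vkf":99},"f":41,"p":85,"x":77,"ytu":[54,40,26,6,95,57,53]}
After op 11 (replace /a/m 23): {"a":{"egm":63,"l":14,"m":23,"qm":83,"vkf":99},"f":41,"p":85,"x":77,"ytu":[54,40,26,6,95,57,53]}
After op 12 (remove /x): {"a":{"egm":63,"l":14,"m":23,"qm":83,"vkf":99},"f":41,"p":85,"ytu":[54,40,26,6,95,57,53]}
After op 13 (add /ytu 43): {"a":{"egm":63,"l":14,"m":23,"qm":83,"vkf":99},"f":41,"p":85,"ytu":43}
After op 14 (remove /a/m): {"a":{"egm":63,"l":14,"qm":83,"vkf":99},"f":41,"p":85,"ytu":43}
After op 15 (add /hz 67): {"a":{"egm":63,"l":14,"qm":83,"vkf":99},"f":41,"hz":67,"p":85,"ytu":43}
After op 16 (replace /ytu 64): {"a":{"egm":63,"l":14,"qm":83,"vkf":99},"f":41,"hz":67,"p":85,"ytu":64}
After op 17 (replace /a/l 75): {"a":{"egm":63,"l":75,"qm":83,"vkf":99},"f":41,"hz":67,"p":85,"ytu":64}
After op 18 (remove /p): {"a":{"egm":63,"l":75,"qm":83,"vkf":99},"f":41,"hz":67,"ytu":64}
Size at path /a: 4

Answer: 4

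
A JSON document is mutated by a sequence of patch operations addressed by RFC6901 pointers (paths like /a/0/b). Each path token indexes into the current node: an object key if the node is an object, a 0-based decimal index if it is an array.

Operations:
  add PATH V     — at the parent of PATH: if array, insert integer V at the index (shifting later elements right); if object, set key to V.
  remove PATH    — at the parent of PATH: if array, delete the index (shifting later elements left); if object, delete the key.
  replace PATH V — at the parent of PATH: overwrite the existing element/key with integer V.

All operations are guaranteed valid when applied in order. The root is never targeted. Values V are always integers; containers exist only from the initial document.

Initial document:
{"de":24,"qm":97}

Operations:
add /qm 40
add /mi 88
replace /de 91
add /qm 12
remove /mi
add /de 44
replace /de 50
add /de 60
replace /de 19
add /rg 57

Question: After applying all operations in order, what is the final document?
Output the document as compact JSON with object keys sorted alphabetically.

Answer: {"de":19,"qm":12,"rg":57}

Derivation:
After op 1 (add /qm 40): {"de":24,"qm":40}
After op 2 (add /mi 88): {"de":24,"mi":88,"qm":40}
After op 3 (replace /de 91): {"de":91,"mi":88,"qm":40}
After op 4 (add /qm 12): {"de":91,"mi":88,"qm":12}
After op 5 (remove /mi): {"de":91,"qm":12}
After op 6 (add /de 44): {"de":44,"qm":12}
After op 7 (replace /de 50): {"de":50,"qm":12}
After op 8 (add /de 60): {"de":60,"qm":12}
After op 9 (replace /de 19): {"de":19,"qm":12}
After op 10 (add /rg 57): {"de":19,"qm":12,"rg":57}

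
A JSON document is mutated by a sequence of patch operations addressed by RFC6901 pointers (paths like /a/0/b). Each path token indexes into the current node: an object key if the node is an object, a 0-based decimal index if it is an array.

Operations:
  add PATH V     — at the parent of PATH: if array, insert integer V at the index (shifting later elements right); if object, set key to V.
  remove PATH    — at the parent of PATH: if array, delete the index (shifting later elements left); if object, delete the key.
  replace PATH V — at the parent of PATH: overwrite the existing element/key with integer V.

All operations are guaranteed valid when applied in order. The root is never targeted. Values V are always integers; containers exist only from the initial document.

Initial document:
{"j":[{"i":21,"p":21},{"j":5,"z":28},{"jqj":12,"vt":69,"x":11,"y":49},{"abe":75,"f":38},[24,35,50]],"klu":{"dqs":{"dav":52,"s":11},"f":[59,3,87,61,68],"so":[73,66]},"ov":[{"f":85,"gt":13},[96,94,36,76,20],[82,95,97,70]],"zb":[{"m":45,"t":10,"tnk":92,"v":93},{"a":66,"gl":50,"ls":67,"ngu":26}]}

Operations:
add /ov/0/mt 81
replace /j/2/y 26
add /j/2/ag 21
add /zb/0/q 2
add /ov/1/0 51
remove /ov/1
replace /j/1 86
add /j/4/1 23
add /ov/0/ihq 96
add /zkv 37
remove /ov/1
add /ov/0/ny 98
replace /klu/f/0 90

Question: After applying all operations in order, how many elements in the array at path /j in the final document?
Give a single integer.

Answer: 5

Derivation:
After op 1 (add /ov/0/mt 81): {"j":[{"i":21,"p":21},{"j":5,"z":28},{"jqj":12,"vt":69,"x":11,"y":49},{"abe":75,"f":38},[24,35,50]],"klu":{"dqs":{"dav":52,"s":11},"f":[59,3,87,61,68],"so":[73,66]},"ov":[{"f":85,"gt":13,"mt":81},[96,94,36,76,20],[82,95,97,70]],"zb":[{"m":45,"t":10,"tnk":92,"v":93},{"a":66,"gl":50,"ls":67,"ngu":26}]}
After op 2 (replace /j/2/y 26): {"j":[{"i":21,"p":21},{"j":5,"z":28},{"jqj":12,"vt":69,"x":11,"y":26},{"abe":75,"f":38},[24,35,50]],"klu":{"dqs":{"dav":52,"s":11},"f":[59,3,87,61,68],"so":[73,66]},"ov":[{"f":85,"gt":13,"mt":81},[96,94,36,76,20],[82,95,97,70]],"zb":[{"m":45,"t":10,"tnk":92,"v":93},{"a":66,"gl":50,"ls":67,"ngu":26}]}
After op 3 (add /j/2/ag 21): {"j":[{"i":21,"p":21},{"j":5,"z":28},{"ag":21,"jqj":12,"vt":69,"x":11,"y":26},{"abe":75,"f":38},[24,35,50]],"klu":{"dqs":{"dav":52,"s":11},"f":[59,3,87,61,68],"so":[73,66]},"ov":[{"f":85,"gt":13,"mt":81},[96,94,36,76,20],[82,95,97,70]],"zb":[{"m":45,"t":10,"tnk":92,"v":93},{"a":66,"gl":50,"ls":67,"ngu":26}]}
After op 4 (add /zb/0/q 2): {"j":[{"i":21,"p":21},{"j":5,"z":28},{"ag":21,"jqj":12,"vt":69,"x":11,"y":26},{"abe":75,"f":38},[24,35,50]],"klu":{"dqs":{"dav":52,"s":11},"f":[59,3,87,61,68],"so":[73,66]},"ov":[{"f":85,"gt":13,"mt":81},[96,94,36,76,20],[82,95,97,70]],"zb":[{"m":45,"q":2,"t":10,"tnk":92,"v":93},{"a":66,"gl":50,"ls":67,"ngu":26}]}
After op 5 (add /ov/1/0 51): {"j":[{"i":21,"p":21},{"j":5,"z":28},{"ag":21,"jqj":12,"vt":69,"x":11,"y":26},{"abe":75,"f":38},[24,35,50]],"klu":{"dqs":{"dav":52,"s":11},"f":[59,3,87,61,68],"so":[73,66]},"ov":[{"f":85,"gt":13,"mt":81},[51,96,94,36,76,20],[82,95,97,70]],"zb":[{"m":45,"q":2,"t":10,"tnk":92,"v":93},{"a":66,"gl":50,"ls":67,"ngu":26}]}
After op 6 (remove /ov/1): {"j":[{"i":21,"p":21},{"j":5,"z":28},{"ag":21,"jqj":12,"vt":69,"x":11,"y":26},{"abe":75,"f":38},[24,35,50]],"klu":{"dqs":{"dav":52,"s":11},"f":[59,3,87,61,68],"so":[73,66]},"ov":[{"f":85,"gt":13,"mt":81},[82,95,97,70]],"zb":[{"m":45,"q":2,"t":10,"tnk":92,"v":93},{"a":66,"gl":50,"ls":67,"ngu":26}]}
After op 7 (replace /j/1 86): {"j":[{"i":21,"p":21},86,{"ag":21,"jqj":12,"vt":69,"x":11,"y":26},{"abe":75,"f":38},[24,35,50]],"klu":{"dqs":{"dav":52,"s":11},"f":[59,3,87,61,68],"so":[73,66]},"ov":[{"f":85,"gt":13,"mt":81},[82,95,97,70]],"zb":[{"m":45,"q":2,"t":10,"tnk":92,"v":93},{"a":66,"gl":50,"ls":67,"ngu":26}]}
After op 8 (add /j/4/1 23): {"j":[{"i":21,"p":21},86,{"ag":21,"jqj":12,"vt":69,"x":11,"y":26},{"abe":75,"f":38},[24,23,35,50]],"klu":{"dqs":{"dav":52,"s":11},"f":[59,3,87,61,68],"so":[73,66]},"ov":[{"f":85,"gt":13,"mt":81},[82,95,97,70]],"zb":[{"m":45,"q":2,"t":10,"tnk":92,"v":93},{"a":66,"gl":50,"ls":67,"ngu":26}]}
After op 9 (add /ov/0/ihq 96): {"j":[{"i":21,"p":21},86,{"ag":21,"jqj":12,"vt":69,"x":11,"y":26},{"abe":75,"f":38},[24,23,35,50]],"klu":{"dqs":{"dav":52,"s":11},"f":[59,3,87,61,68],"so":[73,66]},"ov":[{"f":85,"gt":13,"ihq":96,"mt":81},[82,95,97,70]],"zb":[{"m":45,"q":2,"t":10,"tnk":92,"v":93},{"a":66,"gl":50,"ls":67,"ngu":26}]}
After op 10 (add /zkv 37): {"j":[{"i":21,"p":21},86,{"ag":21,"jqj":12,"vt":69,"x":11,"y":26},{"abe":75,"f":38},[24,23,35,50]],"klu":{"dqs":{"dav":52,"s":11},"f":[59,3,87,61,68],"so":[73,66]},"ov":[{"f":85,"gt":13,"ihq":96,"mt":81},[82,95,97,70]],"zb":[{"m":45,"q":2,"t":10,"tnk":92,"v":93},{"a":66,"gl":50,"ls":67,"ngu":26}],"zkv":37}
After op 11 (remove /ov/1): {"j":[{"i":21,"p":21},86,{"ag":21,"jqj":12,"vt":69,"x":11,"y":26},{"abe":75,"f":38},[24,23,35,50]],"klu":{"dqs":{"dav":52,"s":11},"f":[59,3,87,61,68],"so":[73,66]},"ov":[{"f":85,"gt":13,"ihq":96,"mt":81}],"zb":[{"m":45,"q":2,"t":10,"tnk":92,"v":93},{"a":66,"gl":50,"ls":67,"ngu":26}],"zkv":37}
After op 12 (add /ov/0/ny 98): {"j":[{"i":21,"p":21},86,{"ag":21,"jqj":12,"vt":69,"x":11,"y":26},{"abe":75,"f":38},[24,23,35,50]],"klu":{"dqs":{"dav":52,"s":11},"f":[59,3,87,61,68],"so":[73,66]},"ov":[{"f":85,"gt":13,"ihq":96,"mt":81,"ny":98}],"zb":[{"m":45,"q":2,"t":10,"tnk":92,"v":93},{"a":66,"gl":50,"ls":67,"ngu":26}],"zkv":37}
After op 13 (replace /klu/f/0 90): {"j":[{"i":21,"p":21},86,{"ag":21,"jqj":12,"vt":69,"x":11,"y":26},{"abe":75,"f":38},[24,23,35,50]],"klu":{"dqs":{"dav":52,"s":11},"f":[90,3,87,61,68],"so":[73,66]},"ov":[{"f":85,"gt":13,"ihq":96,"mt":81,"ny":98}],"zb":[{"m":45,"q":2,"t":10,"tnk":92,"v":93},{"a":66,"gl":50,"ls":67,"ngu":26}],"zkv":37}
Size at path /j: 5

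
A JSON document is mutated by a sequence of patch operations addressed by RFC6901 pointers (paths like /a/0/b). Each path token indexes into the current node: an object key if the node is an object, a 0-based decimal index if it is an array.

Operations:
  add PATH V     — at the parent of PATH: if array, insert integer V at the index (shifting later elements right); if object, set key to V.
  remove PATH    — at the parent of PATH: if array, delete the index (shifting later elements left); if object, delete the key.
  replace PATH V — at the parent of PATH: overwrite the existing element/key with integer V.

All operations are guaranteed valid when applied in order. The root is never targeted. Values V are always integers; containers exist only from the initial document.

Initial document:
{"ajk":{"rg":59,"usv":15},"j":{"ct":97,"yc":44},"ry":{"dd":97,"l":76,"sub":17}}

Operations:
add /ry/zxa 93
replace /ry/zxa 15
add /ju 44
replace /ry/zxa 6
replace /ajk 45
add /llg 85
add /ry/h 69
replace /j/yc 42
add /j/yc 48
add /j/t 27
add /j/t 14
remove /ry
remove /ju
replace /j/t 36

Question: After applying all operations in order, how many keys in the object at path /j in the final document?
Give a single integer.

Answer: 3

Derivation:
After op 1 (add /ry/zxa 93): {"ajk":{"rg":59,"usv":15},"j":{"ct":97,"yc":44},"ry":{"dd":97,"l":76,"sub":17,"zxa":93}}
After op 2 (replace /ry/zxa 15): {"ajk":{"rg":59,"usv":15},"j":{"ct":97,"yc":44},"ry":{"dd":97,"l":76,"sub":17,"zxa":15}}
After op 3 (add /ju 44): {"ajk":{"rg":59,"usv":15},"j":{"ct":97,"yc":44},"ju":44,"ry":{"dd":97,"l":76,"sub":17,"zxa":15}}
After op 4 (replace /ry/zxa 6): {"ajk":{"rg":59,"usv":15},"j":{"ct":97,"yc":44},"ju":44,"ry":{"dd":97,"l":76,"sub":17,"zxa":6}}
After op 5 (replace /ajk 45): {"ajk":45,"j":{"ct":97,"yc":44},"ju":44,"ry":{"dd":97,"l":76,"sub":17,"zxa":6}}
After op 6 (add /llg 85): {"ajk":45,"j":{"ct":97,"yc":44},"ju":44,"llg":85,"ry":{"dd":97,"l":76,"sub":17,"zxa":6}}
After op 7 (add /ry/h 69): {"ajk":45,"j":{"ct":97,"yc":44},"ju":44,"llg":85,"ry":{"dd":97,"h":69,"l":76,"sub":17,"zxa":6}}
After op 8 (replace /j/yc 42): {"ajk":45,"j":{"ct":97,"yc":42},"ju":44,"llg":85,"ry":{"dd":97,"h":69,"l":76,"sub":17,"zxa":6}}
After op 9 (add /j/yc 48): {"ajk":45,"j":{"ct":97,"yc":48},"ju":44,"llg":85,"ry":{"dd":97,"h":69,"l":76,"sub":17,"zxa":6}}
After op 10 (add /j/t 27): {"ajk":45,"j":{"ct":97,"t":27,"yc":48},"ju":44,"llg":85,"ry":{"dd":97,"h":69,"l":76,"sub":17,"zxa":6}}
After op 11 (add /j/t 14): {"ajk":45,"j":{"ct":97,"t":14,"yc":48},"ju":44,"llg":85,"ry":{"dd":97,"h":69,"l":76,"sub":17,"zxa":6}}
After op 12 (remove /ry): {"ajk":45,"j":{"ct":97,"t":14,"yc":48},"ju":44,"llg":85}
After op 13 (remove /ju): {"ajk":45,"j":{"ct":97,"t":14,"yc":48},"llg":85}
After op 14 (replace /j/t 36): {"ajk":45,"j":{"ct":97,"t":36,"yc":48},"llg":85}
Size at path /j: 3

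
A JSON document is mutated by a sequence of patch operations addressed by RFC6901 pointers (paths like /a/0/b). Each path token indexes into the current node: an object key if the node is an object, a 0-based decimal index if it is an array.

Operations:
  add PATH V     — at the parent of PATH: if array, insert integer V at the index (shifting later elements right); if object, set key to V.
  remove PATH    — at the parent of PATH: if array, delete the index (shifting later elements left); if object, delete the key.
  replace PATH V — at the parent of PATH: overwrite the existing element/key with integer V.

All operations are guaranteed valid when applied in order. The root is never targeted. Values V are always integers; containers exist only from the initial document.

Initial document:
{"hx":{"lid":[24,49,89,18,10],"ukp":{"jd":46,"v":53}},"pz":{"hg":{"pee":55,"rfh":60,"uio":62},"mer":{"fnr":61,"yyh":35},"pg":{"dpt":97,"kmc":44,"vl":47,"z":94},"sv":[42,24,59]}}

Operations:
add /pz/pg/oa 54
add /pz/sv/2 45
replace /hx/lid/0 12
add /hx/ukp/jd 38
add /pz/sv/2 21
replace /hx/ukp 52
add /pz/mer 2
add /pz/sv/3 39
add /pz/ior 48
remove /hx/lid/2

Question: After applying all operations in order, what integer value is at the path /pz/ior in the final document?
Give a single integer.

After op 1 (add /pz/pg/oa 54): {"hx":{"lid":[24,49,89,18,10],"ukp":{"jd":46,"v":53}},"pz":{"hg":{"pee":55,"rfh":60,"uio":62},"mer":{"fnr":61,"yyh":35},"pg":{"dpt":97,"kmc":44,"oa":54,"vl":47,"z":94},"sv":[42,24,59]}}
After op 2 (add /pz/sv/2 45): {"hx":{"lid":[24,49,89,18,10],"ukp":{"jd":46,"v":53}},"pz":{"hg":{"pee":55,"rfh":60,"uio":62},"mer":{"fnr":61,"yyh":35},"pg":{"dpt":97,"kmc":44,"oa":54,"vl":47,"z":94},"sv":[42,24,45,59]}}
After op 3 (replace /hx/lid/0 12): {"hx":{"lid":[12,49,89,18,10],"ukp":{"jd":46,"v":53}},"pz":{"hg":{"pee":55,"rfh":60,"uio":62},"mer":{"fnr":61,"yyh":35},"pg":{"dpt":97,"kmc":44,"oa":54,"vl":47,"z":94},"sv":[42,24,45,59]}}
After op 4 (add /hx/ukp/jd 38): {"hx":{"lid":[12,49,89,18,10],"ukp":{"jd":38,"v":53}},"pz":{"hg":{"pee":55,"rfh":60,"uio":62},"mer":{"fnr":61,"yyh":35},"pg":{"dpt":97,"kmc":44,"oa":54,"vl":47,"z":94},"sv":[42,24,45,59]}}
After op 5 (add /pz/sv/2 21): {"hx":{"lid":[12,49,89,18,10],"ukp":{"jd":38,"v":53}},"pz":{"hg":{"pee":55,"rfh":60,"uio":62},"mer":{"fnr":61,"yyh":35},"pg":{"dpt":97,"kmc":44,"oa":54,"vl":47,"z":94},"sv":[42,24,21,45,59]}}
After op 6 (replace /hx/ukp 52): {"hx":{"lid":[12,49,89,18,10],"ukp":52},"pz":{"hg":{"pee":55,"rfh":60,"uio":62},"mer":{"fnr":61,"yyh":35},"pg":{"dpt":97,"kmc":44,"oa":54,"vl":47,"z":94},"sv":[42,24,21,45,59]}}
After op 7 (add /pz/mer 2): {"hx":{"lid":[12,49,89,18,10],"ukp":52},"pz":{"hg":{"pee":55,"rfh":60,"uio":62},"mer":2,"pg":{"dpt":97,"kmc":44,"oa":54,"vl":47,"z":94},"sv":[42,24,21,45,59]}}
After op 8 (add /pz/sv/3 39): {"hx":{"lid":[12,49,89,18,10],"ukp":52},"pz":{"hg":{"pee":55,"rfh":60,"uio":62},"mer":2,"pg":{"dpt":97,"kmc":44,"oa":54,"vl":47,"z":94},"sv":[42,24,21,39,45,59]}}
After op 9 (add /pz/ior 48): {"hx":{"lid":[12,49,89,18,10],"ukp":52},"pz":{"hg":{"pee":55,"rfh":60,"uio":62},"ior":48,"mer":2,"pg":{"dpt":97,"kmc":44,"oa":54,"vl":47,"z":94},"sv":[42,24,21,39,45,59]}}
After op 10 (remove /hx/lid/2): {"hx":{"lid":[12,49,18,10],"ukp":52},"pz":{"hg":{"pee":55,"rfh":60,"uio":62},"ior":48,"mer":2,"pg":{"dpt":97,"kmc":44,"oa":54,"vl":47,"z":94},"sv":[42,24,21,39,45,59]}}
Value at /pz/ior: 48

Answer: 48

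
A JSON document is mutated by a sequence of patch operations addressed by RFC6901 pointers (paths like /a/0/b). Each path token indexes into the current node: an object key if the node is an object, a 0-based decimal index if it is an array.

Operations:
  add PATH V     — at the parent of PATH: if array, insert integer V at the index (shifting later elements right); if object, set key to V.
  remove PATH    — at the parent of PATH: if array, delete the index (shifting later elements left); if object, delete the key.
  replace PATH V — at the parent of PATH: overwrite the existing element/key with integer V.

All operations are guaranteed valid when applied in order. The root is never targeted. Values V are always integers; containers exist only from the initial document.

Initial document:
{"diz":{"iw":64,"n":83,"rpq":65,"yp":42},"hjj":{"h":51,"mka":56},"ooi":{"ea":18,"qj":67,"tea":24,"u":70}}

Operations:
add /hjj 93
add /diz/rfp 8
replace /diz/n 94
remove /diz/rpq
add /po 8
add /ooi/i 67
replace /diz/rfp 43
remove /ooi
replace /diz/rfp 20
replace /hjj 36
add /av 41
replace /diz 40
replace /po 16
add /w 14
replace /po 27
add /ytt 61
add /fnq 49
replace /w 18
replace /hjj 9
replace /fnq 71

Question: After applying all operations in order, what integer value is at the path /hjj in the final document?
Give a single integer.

After op 1 (add /hjj 93): {"diz":{"iw":64,"n":83,"rpq":65,"yp":42},"hjj":93,"ooi":{"ea":18,"qj":67,"tea":24,"u":70}}
After op 2 (add /diz/rfp 8): {"diz":{"iw":64,"n":83,"rfp":8,"rpq":65,"yp":42},"hjj":93,"ooi":{"ea":18,"qj":67,"tea":24,"u":70}}
After op 3 (replace /diz/n 94): {"diz":{"iw":64,"n":94,"rfp":8,"rpq":65,"yp":42},"hjj":93,"ooi":{"ea":18,"qj":67,"tea":24,"u":70}}
After op 4 (remove /diz/rpq): {"diz":{"iw":64,"n":94,"rfp":8,"yp":42},"hjj":93,"ooi":{"ea":18,"qj":67,"tea":24,"u":70}}
After op 5 (add /po 8): {"diz":{"iw":64,"n":94,"rfp":8,"yp":42},"hjj":93,"ooi":{"ea":18,"qj":67,"tea":24,"u":70},"po":8}
After op 6 (add /ooi/i 67): {"diz":{"iw":64,"n":94,"rfp":8,"yp":42},"hjj":93,"ooi":{"ea":18,"i":67,"qj":67,"tea":24,"u":70},"po":8}
After op 7 (replace /diz/rfp 43): {"diz":{"iw":64,"n":94,"rfp":43,"yp":42},"hjj":93,"ooi":{"ea":18,"i":67,"qj":67,"tea":24,"u":70},"po":8}
After op 8 (remove /ooi): {"diz":{"iw":64,"n":94,"rfp":43,"yp":42},"hjj":93,"po":8}
After op 9 (replace /diz/rfp 20): {"diz":{"iw":64,"n":94,"rfp":20,"yp":42},"hjj":93,"po":8}
After op 10 (replace /hjj 36): {"diz":{"iw":64,"n":94,"rfp":20,"yp":42},"hjj":36,"po":8}
After op 11 (add /av 41): {"av":41,"diz":{"iw":64,"n":94,"rfp":20,"yp":42},"hjj":36,"po":8}
After op 12 (replace /diz 40): {"av":41,"diz":40,"hjj":36,"po":8}
After op 13 (replace /po 16): {"av":41,"diz":40,"hjj":36,"po":16}
After op 14 (add /w 14): {"av":41,"diz":40,"hjj":36,"po":16,"w":14}
After op 15 (replace /po 27): {"av":41,"diz":40,"hjj":36,"po":27,"w":14}
After op 16 (add /ytt 61): {"av":41,"diz":40,"hjj":36,"po":27,"w":14,"ytt":61}
After op 17 (add /fnq 49): {"av":41,"diz":40,"fnq":49,"hjj":36,"po":27,"w":14,"ytt":61}
After op 18 (replace /w 18): {"av":41,"diz":40,"fnq":49,"hjj":36,"po":27,"w":18,"ytt":61}
After op 19 (replace /hjj 9): {"av":41,"diz":40,"fnq":49,"hjj":9,"po":27,"w":18,"ytt":61}
After op 20 (replace /fnq 71): {"av":41,"diz":40,"fnq":71,"hjj":9,"po":27,"w":18,"ytt":61}
Value at /hjj: 9

Answer: 9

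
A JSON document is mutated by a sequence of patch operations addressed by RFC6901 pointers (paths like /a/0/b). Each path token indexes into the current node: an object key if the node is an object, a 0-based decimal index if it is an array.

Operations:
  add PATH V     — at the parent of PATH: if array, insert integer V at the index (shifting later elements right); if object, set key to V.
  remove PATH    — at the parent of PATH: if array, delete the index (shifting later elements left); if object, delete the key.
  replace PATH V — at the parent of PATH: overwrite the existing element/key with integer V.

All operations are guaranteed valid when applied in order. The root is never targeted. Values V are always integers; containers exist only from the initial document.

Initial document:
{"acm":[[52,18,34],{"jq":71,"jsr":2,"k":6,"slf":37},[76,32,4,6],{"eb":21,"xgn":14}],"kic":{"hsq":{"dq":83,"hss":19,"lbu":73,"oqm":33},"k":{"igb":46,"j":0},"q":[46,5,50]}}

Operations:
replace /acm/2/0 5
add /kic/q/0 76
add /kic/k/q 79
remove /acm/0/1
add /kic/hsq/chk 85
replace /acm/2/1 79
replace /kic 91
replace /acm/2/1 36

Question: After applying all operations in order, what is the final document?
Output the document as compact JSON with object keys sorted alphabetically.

Answer: {"acm":[[52,34],{"jq":71,"jsr":2,"k":6,"slf":37},[5,36,4,6],{"eb":21,"xgn":14}],"kic":91}

Derivation:
After op 1 (replace /acm/2/0 5): {"acm":[[52,18,34],{"jq":71,"jsr":2,"k":6,"slf":37},[5,32,4,6],{"eb":21,"xgn":14}],"kic":{"hsq":{"dq":83,"hss":19,"lbu":73,"oqm":33},"k":{"igb":46,"j":0},"q":[46,5,50]}}
After op 2 (add /kic/q/0 76): {"acm":[[52,18,34],{"jq":71,"jsr":2,"k":6,"slf":37},[5,32,4,6],{"eb":21,"xgn":14}],"kic":{"hsq":{"dq":83,"hss":19,"lbu":73,"oqm":33},"k":{"igb":46,"j":0},"q":[76,46,5,50]}}
After op 3 (add /kic/k/q 79): {"acm":[[52,18,34],{"jq":71,"jsr":2,"k":6,"slf":37},[5,32,4,6],{"eb":21,"xgn":14}],"kic":{"hsq":{"dq":83,"hss":19,"lbu":73,"oqm":33},"k":{"igb":46,"j":0,"q":79},"q":[76,46,5,50]}}
After op 4 (remove /acm/0/1): {"acm":[[52,34],{"jq":71,"jsr":2,"k":6,"slf":37},[5,32,4,6],{"eb":21,"xgn":14}],"kic":{"hsq":{"dq":83,"hss":19,"lbu":73,"oqm":33},"k":{"igb":46,"j":0,"q":79},"q":[76,46,5,50]}}
After op 5 (add /kic/hsq/chk 85): {"acm":[[52,34],{"jq":71,"jsr":2,"k":6,"slf":37},[5,32,4,6],{"eb":21,"xgn":14}],"kic":{"hsq":{"chk":85,"dq":83,"hss":19,"lbu":73,"oqm":33},"k":{"igb":46,"j":0,"q":79},"q":[76,46,5,50]}}
After op 6 (replace /acm/2/1 79): {"acm":[[52,34],{"jq":71,"jsr":2,"k":6,"slf":37},[5,79,4,6],{"eb":21,"xgn":14}],"kic":{"hsq":{"chk":85,"dq":83,"hss":19,"lbu":73,"oqm":33},"k":{"igb":46,"j":0,"q":79},"q":[76,46,5,50]}}
After op 7 (replace /kic 91): {"acm":[[52,34],{"jq":71,"jsr":2,"k":6,"slf":37},[5,79,4,6],{"eb":21,"xgn":14}],"kic":91}
After op 8 (replace /acm/2/1 36): {"acm":[[52,34],{"jq":71,"jsr":2,"k":6,"slf":37},[5,36,4,6],{"eb":21,"xgn":14}],"kic":91}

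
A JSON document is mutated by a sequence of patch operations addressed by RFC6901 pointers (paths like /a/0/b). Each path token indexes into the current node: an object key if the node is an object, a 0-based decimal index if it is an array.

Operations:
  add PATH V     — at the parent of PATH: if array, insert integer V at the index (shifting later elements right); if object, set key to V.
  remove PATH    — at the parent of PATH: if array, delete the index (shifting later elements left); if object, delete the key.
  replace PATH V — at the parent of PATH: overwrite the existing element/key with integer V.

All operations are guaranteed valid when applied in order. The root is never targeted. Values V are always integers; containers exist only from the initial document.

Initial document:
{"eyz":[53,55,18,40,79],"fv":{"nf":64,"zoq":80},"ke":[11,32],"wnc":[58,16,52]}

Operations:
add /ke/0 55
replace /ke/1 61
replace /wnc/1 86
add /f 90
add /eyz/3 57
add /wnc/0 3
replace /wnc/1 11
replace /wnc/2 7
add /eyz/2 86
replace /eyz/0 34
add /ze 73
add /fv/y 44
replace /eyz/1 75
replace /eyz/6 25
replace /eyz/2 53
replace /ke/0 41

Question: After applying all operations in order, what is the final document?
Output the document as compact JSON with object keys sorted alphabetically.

After op 1 (add /ke/0 55): {"eyz":[53,55,18,40,79],"fv":{"nf":64,"zoq":80},"ke":[55,11,32],"wnc":[58,16,52]}
After op 2 (replace /ke/1 61): {"eyz":[53,55,18,40,79],"fv":{"nf":64,"zoq":80},"ke":[55,61,32],"wnc":[58,16,52]}
After op 3 (replace /wnc/1 86): {"eyz":[53,55,18,40,79],"fv":{"nf":64,"zoq":80},"ke":[55,61,32],"wnc":[58,86,52]}
After op 4 (add /f 90): {"eyz":[53,55,18,40,79],"f":90,"fv":{"nf":64,"zoq":80},"ke":[55,61,32],"wnc":[58,86,52]}
After op 5 (add /eyz/3 57): {"eyz":[53,55,18,57,40,79],"f":90,"fv":{"nf":64,"zoq":80},"ke":[55,61,32],"wnc":[58,86,52]}
After op 6 (add /wnc/0 3): {"eyz":[53,55,18,57,40,79],"f":90,"fv":{"nf":64,"zoq":80},"ke":[55,61,32],"wnc":[3,58,86,52]}
After op 7 (replace /wnc/1 11): {"eyz":[53,55,18,57,40,79],"f":90,"fv":{"nf":64,"zoq":80},"ke":[55,61,32],"wnc":[3,11,86,52]}
After op 8 (replace /wnc/2 7): {"eyz":[53,55,18,57,40,79],"f":90,"fv":{"nf":64,"zoq":80},"ke":[55,61,32],"wnc":[3,11,7,52]}
After op 9 (add /eyz/2 86): {"eyz":[53,55,86,18,57,40,79],"f":90,"fv":{"nf":64,"zoq":80},"ke":[55,61,32],"wnc":[3,11,7,52]}
After op 10 (replace /eyz/0 34): {"eyz":[34,55,86,18,57,40,79],"f":90,"fv":{"nf":64,"zoq":80},"ke":[55,61,32],"wnc":[3,11,7,52]}
After op 11 (add /ze 73): {"eyz":[34,55,86,18,57,40,79],"f":90,"fv":{"nf":64,"zoq":80},"ke":[55,61,32],"wnc":[3,11,7,52],"ze":73}
After op 12 (add /fv/y 44): {"eyz":[34,55,86,18,57,40,79],"f":90,"fv":{"nf":64,"y":44,"zoq":80},"ke":[55,61,32],"wnc":[3,11,7,52],"ze":73}
After op 13 (replace /eyz/1 75): {"eyz":[34,75,86,18,57,40,79],"f":90,"fv":{"nf":64,"y":44,"zoq":80},"ke":[55,61,32],"wnc":[3,11,7,52],"ze":73}
After op 14 (replace /eyz/6 25): {"eyz":[34,75,86,18,57,40,25],"f":90,"fv":{"nf":64,"y":44,"zoq":80},"ke":[55,61,32],"wnc":[3,11,7,52],"ze":73}
After op 15 (replace /eyz/2 53): {"eyz":[34,75,53,18,57,40,25],"f":90,"fv":{"nf":64,"y":44,"zoq":80},"ke":[55,61,32],"wnc":[3,11,7,52],"ze":73}
After op 16 (replace /ke/0 41): {"eyz":[34,75,53,18,57,40,25],"f":90,"fv":{"nf":64,"y":44,"zoq":80},"ke":[41,61,32],"wnc":[3,11,7,52],"ze":73}

Answer: {"eyz":[34,75,53,18,57,40,25],"f":90,"fv":{"nf":64,"y":44,"zoq":80},"ke":[41,61,32],"wnc":[3,11,7,52],"ze":73}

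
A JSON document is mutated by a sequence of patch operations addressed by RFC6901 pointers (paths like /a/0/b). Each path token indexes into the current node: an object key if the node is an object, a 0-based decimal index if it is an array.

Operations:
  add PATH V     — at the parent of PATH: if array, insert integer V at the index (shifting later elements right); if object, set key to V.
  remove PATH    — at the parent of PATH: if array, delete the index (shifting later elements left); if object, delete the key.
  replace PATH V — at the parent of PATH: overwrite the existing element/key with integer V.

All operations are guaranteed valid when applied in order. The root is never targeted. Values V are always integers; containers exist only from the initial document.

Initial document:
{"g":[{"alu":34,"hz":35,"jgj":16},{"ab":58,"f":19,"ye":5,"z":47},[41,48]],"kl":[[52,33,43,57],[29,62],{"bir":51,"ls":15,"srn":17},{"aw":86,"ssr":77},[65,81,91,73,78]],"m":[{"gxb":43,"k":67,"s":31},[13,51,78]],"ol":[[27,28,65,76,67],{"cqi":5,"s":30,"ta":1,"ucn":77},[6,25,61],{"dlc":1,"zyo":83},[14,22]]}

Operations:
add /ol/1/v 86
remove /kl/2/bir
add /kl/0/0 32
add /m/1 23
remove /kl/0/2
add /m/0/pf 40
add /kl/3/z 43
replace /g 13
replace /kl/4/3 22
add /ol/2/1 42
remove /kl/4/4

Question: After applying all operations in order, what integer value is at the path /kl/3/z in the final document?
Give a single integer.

After op 1 (add /ol/1/v 86): {"g":[{"alu":34,"hz":35,"jgj":16},{"ab":58,"f":19,"ye":5,"z":47},[41,48]],"kl":[[52,33,43,57],[29,62],{"bir":51,"ls":15,"srn":17},{"aw":86,"ssr":77},[65,81,91,73,78]],"m":[{"gxb":43,"k":67,"s":31},[13,51,78]],"ol":[[27,28,65,76,67],{"cqi":5,"s":30,"ta":1,"ucn":77,"v":86},[6,25,61],{"dlc":1,"zyo":83},[14,22]]}
After op 2 (remove /kl/2/bir): {"g":[{"alu":34,"hz":35,"jgj":16},{"ab":58,"f":19,"ye":5,"z":47},[41,48]],"kl":[[52,33,43,57],[29,62],{"ls":15,"srn":17},{"aw":86,"ssr":77},[65,81,91,73,78]],"m":[{"gxb":43,"k":67,"s":31},[13,51,78]],"ol":[[27,28,65,76,67],{"cqi":5,"s":30,"ta":1,"ucn":77,"v":86},[6,25,61],{"dlc":1,"zyo":83},[14,22]]}
After op 3 (add /kl/0/0 32): {"g":[{"alu":34,"hz":35,"jgj":16},{"ab":58,"f":19,"ye":5,"z":47},[41,48]],"kl":[[32,52,33,43,57],[29,62],{"ls":15,"srn":17},{"aw":86,"ssr":77},[65,81,91,73,78]],"m":[{"gxb":43,"k":67,"s":31},[13,51,78]],"ol":[[27,28,65,76,67],{"cqi":5,"s":30,"ta":1,"ucn":77,"v":86},[6,25,61],{"dlc":1,"zyo":83},[14,22]]}
After op 4 (add /m/1 23): {"g":[{"alu":34,"hz":35,"jgj":16},{"ab":58,"f":19,"ye":5,"z":47},[41,48]],"kl":[[32,52,33,43,57],[29,62],{"ls":15,"srn":17},{"aw":86,"ssr":77},[65,81,91,73,78]],"m":[{"gxb":43,"k":67,"s":31},23,[13,51,78]],"ol":[[27,28,65,76,67],{"cqi":5,"s":30,"ta":1,"ucn":77,"v":86},[6,25,61],{"dlc":1,"zyo":83},[14,22]]}
After op 5 (remove /kl/0/2): {"g":[{"alu":34,"hz":35,"jgj":16},{"ab":58,"f":19,"ye":5,"z":47},[41,48]],"kl":[[32,52,43,57],[29,62],{"ls":15,"srn":17},{"aw":86,"ssr":77},[65,81,91,73,78]],"m":[{"gxb":43,"k":67,"s":31},23,[13,51,78]],"ol":[[27,28,65,76,67],{"cqi":5,"s":30,"ta":1,"ucn":77,"v":86},[6,25,61],{"dlc":1,"zyo":83},[14,22]]}
After op 6 (add /m/0/pf 40): {"g":[{"alu":34,"hz":35,"jgj":16},{"ab":58,"f":19,"ye":5,"z":47},[41,48]],"kl":[[32,52,43,57],[29,62],{"ls":15,"srn":17},{"aw":86,"ssr":77},[65,81,91,73,78]],"m":[{"gxb":43,"k":67,"pf":40,"s":31},23,[13,51,78]],"ol":[[27,28,65,76,67],{"cqi":5,"s":30,"ta":1,"ucn":77,"v":86},[6,25,61],{"dlc":1,"zyo":83},[14,22]]}
After op 7 (add /kl/3/z 43): {"g":[{"alu":34,"hz":35,"jgj":16},{"ab":58,"f":19,"ye":5,"z":47},[41,48]],"kl":[[32,52,43,57],[29,62],{"ls":15,"srn":17},{"aw":86,"ssr":77,"z":43},[65,81,91,73,78]],"m":[{"gxb":43,"k":67,"pf":40,"s":31},23,[13,51,78]],"ol":[[27,28,65,76,67],{"cqi":5,"s":30,"ta":1,"ucn":77,"v":86},[6,25,61],{"dlc":1,"zyo":83},[14,22]]}
After op 8 (replace /g 13): {"g":13,"kl":[[32,52,43,57],[29,62],{"ls":15,"srn":17},{"aw":86,"ssr":77,"z":43},[65,81,91,73,78]],"m":[{"gxb":43,"k":67,"pf":40,"s":31},23,[13,51,78]],"ol":[[27,28,65,76,67],{"cqi":5,"s":30,"ta":1,"ucn":77,"v":86},[6,25,61],{"dlc":1,"zyo":83},[14,22]]}
After op 9 (replace /kl/4/3 22): {"g":13,"kl":[[32,52,43,57],[29,62],{"ls":15,"srn":17},{"aw":86,"ssr":77,"z":43},[65,81,91,22,78]],"m":[{"gxb":43,"k":67,"pf":40,"s":31},23,[13,51,78]],"ol":[[27,28,65,76,67],{"cqi":5,"s":30,"ta":1,"ucn":77,"v":86},[6,25,61],{"dlc":1,"zyo":83},[14,22]]}
After op 10 (add /ol/2/1 42): {"g":13,"kl":[[32,52,43,57],[29,62],{"ls":15,"srn":17},{"aw":86,"ssr":77,"z":43},[65,81,91,22,78]],"m":[{"gxb":43,"k":67,"pf":40,"s":31},23,[13,51,78]],"ol":[[27,28,65,76,67],{"cqi":5,"s":30,"ta":1,"ucn":77,"v":86},[6,42,25,61],{"dlc":1,"zyo":83},[14,22]]}
After op 11 (remove /kl/4/4): {"g":13,"kl":[[32,52,43,57],[29,62],{"ls":15,"srn":17},{"aw":86,"ssr":77,"z":43},[65,81,91,22]],"m":[{"gxb":43,"k":67,"pf":40,"s":31},23,[13,51,78]],"ol":[[27,28,65,76,67],{"cqi":5,"s":30,"ta":1,"ucn":77,"v":86},[6,42,25,61],{"dlc":1,"zyo":83},[14,22]]}
Value at /kl/3/z: 43

Answer: 43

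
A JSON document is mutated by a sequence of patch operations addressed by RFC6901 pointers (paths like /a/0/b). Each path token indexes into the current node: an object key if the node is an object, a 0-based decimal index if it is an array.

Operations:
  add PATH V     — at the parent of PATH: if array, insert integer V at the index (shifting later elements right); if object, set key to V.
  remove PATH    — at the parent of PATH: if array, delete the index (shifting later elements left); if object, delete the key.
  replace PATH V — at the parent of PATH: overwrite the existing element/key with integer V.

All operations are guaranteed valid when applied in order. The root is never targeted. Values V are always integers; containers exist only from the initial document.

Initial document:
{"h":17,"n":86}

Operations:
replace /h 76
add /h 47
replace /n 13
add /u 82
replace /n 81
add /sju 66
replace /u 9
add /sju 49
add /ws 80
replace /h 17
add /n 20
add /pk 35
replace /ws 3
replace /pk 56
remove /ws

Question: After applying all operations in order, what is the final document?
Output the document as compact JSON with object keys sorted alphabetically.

After op 1 (replace /h 76): {"h":76,"n":86}
After op 2 (add /h 47): {"h":47,"n":86}
After op 3 (replace /n 13): {"h":47,"n":13}
After op 4 (add /u 82): {"h":47,"n":13,"u":82}
After op 5 (replace /n 81): {"h":47,"n":81,"u":82}
After op 6 (add /sju 66): {"h":47,"n":81,"sju":66,"u":82}
After op 7 (replace /u 9): {"h":47,"n":81,"sju":66,"u":9}
After op 8 (add /sju 49): {"h":47,"n":81,"sju":49,"u":9}
After op 9 (add /ws 80): {"h":47,"n":81,"sju":49,"u":9,"ws":80}
After op 10 (replace /h 17): {"h":17,"n":81,"sju":49,"u":9,"ws":80}
After op 11 (add /n 20): {"h":17,"n":20,"sju":49,"u":9,"ws":80}
After op 12 (add /pk 35): {"h":17,"n":20,"pk":35,"sju":49,"u":9,"ws":80}
After op 13 (replace /ws 3): {"h":17,"n":20,"pk":35,"sju":49,"u":9,"ws":3}
After op 14 (replace /pk 56): {"h":17,"n":20,"pk":56,"sju":49,"u":9,"ws":3}
After op 15 (remove /ws): {"h":17,"n":20,"pk":56,"sju":49,"u":9}

Answer: {"h":17,"n":20,"pk":56,"sju":49,"u":9}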